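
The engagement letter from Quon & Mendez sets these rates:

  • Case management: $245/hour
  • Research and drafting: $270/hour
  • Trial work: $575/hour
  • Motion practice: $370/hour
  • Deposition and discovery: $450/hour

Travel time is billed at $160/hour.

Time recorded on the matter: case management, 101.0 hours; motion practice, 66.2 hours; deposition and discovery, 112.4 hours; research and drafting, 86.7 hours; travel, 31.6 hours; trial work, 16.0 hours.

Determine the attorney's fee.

$137,484.00

Case management: 101.0 × $245 = $24,745.00
Research and drafting: 86.7 × $270 = $23,409.00
Trial work: 16.0 × $575 = $9,200.00
Motion practice: 66.2 × $370 = $24,494.00
Deposition and discovery: 112.4 × $450 = $50,580.00
Subtotal: $24,745.00 + $23,409.00 + $9,200.00 + $24,494.00 + $50,580.00 = $132,428.00
Travel: 31.6 × $160 = $5,056.00
Total: $132,428.00 + $5,056.00 = $137,484.00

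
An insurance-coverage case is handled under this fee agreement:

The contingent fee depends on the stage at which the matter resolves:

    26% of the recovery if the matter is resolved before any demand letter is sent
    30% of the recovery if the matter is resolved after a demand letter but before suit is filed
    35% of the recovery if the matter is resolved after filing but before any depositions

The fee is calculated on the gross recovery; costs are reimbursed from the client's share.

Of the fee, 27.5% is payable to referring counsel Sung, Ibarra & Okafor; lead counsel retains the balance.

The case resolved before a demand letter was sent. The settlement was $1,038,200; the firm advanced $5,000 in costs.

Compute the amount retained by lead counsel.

$195,700.70

Fee base is the gross recovery, $1,038,200; costs are reimbursed separately.
The matter resolved before a demand letter was sent, so the 26% rate applies.
$1,038,200 × 26% = $269,932.00
Referral share: 27.5% of $269,932.00 = $74,231.30; lead counsel retains $269,932.00 − $74,231.30 = $195,700.70.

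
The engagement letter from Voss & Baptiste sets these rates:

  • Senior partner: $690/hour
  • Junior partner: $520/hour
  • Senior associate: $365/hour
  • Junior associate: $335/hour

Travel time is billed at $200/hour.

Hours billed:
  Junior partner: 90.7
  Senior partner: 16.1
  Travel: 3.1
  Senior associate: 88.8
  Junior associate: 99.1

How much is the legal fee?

Senior partner: 16.1 × $690 = $11,109.00
Junior partner: 90.7 × $520 = $47,164.00
Senior associate: 88.8 × $365 = $32,412.00
Junior associate: 99.1 × $335 = $33,198.50
Subtotal: $11,109.00 + $47,164.00 + $32,412.00 + $33,198.50 = $123,883.50
Travel: 3.1 × $200 = $620.00
Total: $123,883.50 + $620.00 = $124,503.50

$124,503.50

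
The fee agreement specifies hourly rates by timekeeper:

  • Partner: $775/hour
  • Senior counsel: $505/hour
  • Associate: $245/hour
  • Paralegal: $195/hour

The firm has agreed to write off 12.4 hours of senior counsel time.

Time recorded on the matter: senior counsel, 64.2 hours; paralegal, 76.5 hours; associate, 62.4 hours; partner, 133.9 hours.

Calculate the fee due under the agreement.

$160,137.00

Partner: 133.9 × $775 = $103,772.50
Senior counsel: 64.2 × $505 = $32,421.00
Associate: 62.4 × $245 = $15,288.00
Paralegal: 76.5 × $195 = $14,917.50
Subtotal: $166,399.00
Write-off: 12.4 × $505 = $6,262.00
Total: $166,399.00 − $6,262.00 = $160,137.00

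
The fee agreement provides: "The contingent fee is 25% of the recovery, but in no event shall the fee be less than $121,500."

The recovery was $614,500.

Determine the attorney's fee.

$153,625.00

25% of $614,500 = $153,625.00
That exceeds the $121,500 minimum.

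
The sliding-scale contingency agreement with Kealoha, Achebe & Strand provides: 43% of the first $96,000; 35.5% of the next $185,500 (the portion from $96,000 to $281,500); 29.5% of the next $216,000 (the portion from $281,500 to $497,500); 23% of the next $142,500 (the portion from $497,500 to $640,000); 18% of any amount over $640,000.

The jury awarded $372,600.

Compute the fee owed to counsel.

$134,007.00

First $96,000 at 43% = $41,280.00
Next $185,500 at 35.5% = $65,852.50
Remaining $91,100 at 29.5% = $26,874.50
Fee: $41,280.00 + $65,852.50 + $26,874.50 = $134,007.00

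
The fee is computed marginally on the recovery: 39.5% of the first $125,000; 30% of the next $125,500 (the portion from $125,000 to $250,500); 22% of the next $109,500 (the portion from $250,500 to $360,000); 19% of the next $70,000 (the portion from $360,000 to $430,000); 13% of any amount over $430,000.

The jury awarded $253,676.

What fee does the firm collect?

First $125,000 at 39.5% = $49,375.00
Next $125,500 at 30% = $37,650.00
Remaining $3,176 at 22% = $698.72
Fee: $49,375.00 + $37,650.00 + $698.72 = $87,723.72

$87,723.72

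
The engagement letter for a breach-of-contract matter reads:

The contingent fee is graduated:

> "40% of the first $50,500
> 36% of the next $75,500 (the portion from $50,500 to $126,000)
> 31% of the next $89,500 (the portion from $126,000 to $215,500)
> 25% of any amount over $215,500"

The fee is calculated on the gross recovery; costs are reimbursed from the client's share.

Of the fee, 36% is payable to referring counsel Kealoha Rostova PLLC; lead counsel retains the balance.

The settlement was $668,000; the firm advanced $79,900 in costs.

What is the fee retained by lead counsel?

Fee base is the gross recovery, $668,000; costs are reimbursed separately.
First $50,500 at 40% = $20,200.00
Next $75,500 at 36% = $27,180.00
Next $89,500 at 31% = $27,745.00
Remaining $452,500 at 25% = $113,125.00
Fee: $20,200.00 + $27,180.00 + $27,745.00 + $113,125.00 = $188,250.00
Referral share: 36% of $188,250.00 = $67,770.00; lead counsel retains $188,250.00 − $67,770.00 = $120,480.00.

$120,480.00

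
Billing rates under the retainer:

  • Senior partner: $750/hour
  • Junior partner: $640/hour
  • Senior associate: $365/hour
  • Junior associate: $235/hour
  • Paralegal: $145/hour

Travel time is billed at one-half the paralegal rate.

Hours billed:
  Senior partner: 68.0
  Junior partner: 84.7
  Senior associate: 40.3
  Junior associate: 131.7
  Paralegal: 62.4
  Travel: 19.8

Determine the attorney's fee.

Senior partner: 68.0 × $750 = $51,000.00
Junior partner: 84.7 × $640 = $54,208.00
Senior associate: 40.3 × $365 = $14,709.50
Junior associate: 131.7 × $235 = $30,949.50
Paralegal: 62.4 × $145 = $9,048.00
Subtotal: $51,000.00 + $54,208.00 + $14,709.50 + $30,949.50 + $9,048.00 = $159,915.00
Travel: 19.8 × ($145 ÷ 2) = 19.8 × $72.50 = $1,435.50
Total: $159,915.00 + $1,435.50 = $161,350.50

$161,350.50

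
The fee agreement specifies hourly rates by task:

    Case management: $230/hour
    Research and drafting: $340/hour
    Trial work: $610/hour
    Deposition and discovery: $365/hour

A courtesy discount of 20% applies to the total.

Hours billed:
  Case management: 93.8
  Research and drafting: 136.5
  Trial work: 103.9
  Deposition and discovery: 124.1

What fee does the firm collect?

Case management: 93.8 × $230 = $21,574.00
Research and drafting: 136.5 × $340 = $46,410.00
Trial work: 103.9 × $610 = $63,379.00
Deposition and discovery: 124.1 × $365 = $45,296.50
Subtotal: $176,659.50
Less 20% discount: −$35,331.90
Total: $176,659.50 − $35,331.90 = $141,327.60

$141,327.60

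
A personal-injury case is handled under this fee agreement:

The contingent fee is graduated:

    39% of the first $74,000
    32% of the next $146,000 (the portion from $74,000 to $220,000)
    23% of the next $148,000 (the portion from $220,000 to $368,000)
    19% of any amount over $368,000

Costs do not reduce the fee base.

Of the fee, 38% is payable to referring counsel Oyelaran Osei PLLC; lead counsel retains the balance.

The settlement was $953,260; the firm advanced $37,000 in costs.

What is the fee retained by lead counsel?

$136,908.03

Fee base is the gross recovery, $953,260; costs are reimbursed separately.
First $74,000 at 39% = $28,860.00
Next $146,000 at 32% = $46,720.00
Next $148,000 at 23% = $34,040.00
Remaining $585,260 at 19% = $111,199.40
Fee: $28,860.00 + $46,720.00 + $34,040.00 + $111,199.40 = $220,819.40
Referral share: 38% of $220,819.40 = $83,911.37; lead counsel retains $220,819.40 − $83,911.37 = $136,908.03.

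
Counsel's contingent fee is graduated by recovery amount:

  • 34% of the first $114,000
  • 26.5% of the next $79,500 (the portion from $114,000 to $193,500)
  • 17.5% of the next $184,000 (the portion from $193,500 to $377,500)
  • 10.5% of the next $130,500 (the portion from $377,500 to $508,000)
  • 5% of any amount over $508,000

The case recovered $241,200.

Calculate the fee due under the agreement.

$68,175.00

First $114,000 at 34% = $38,760.00
Next $79,500 at 26.5% = $21,067.50
Remaining $47,700 at 17.5% = $8,347.50
Fee: $38,760.00 + $21,067.50 + $8,347.50 = $68,175.00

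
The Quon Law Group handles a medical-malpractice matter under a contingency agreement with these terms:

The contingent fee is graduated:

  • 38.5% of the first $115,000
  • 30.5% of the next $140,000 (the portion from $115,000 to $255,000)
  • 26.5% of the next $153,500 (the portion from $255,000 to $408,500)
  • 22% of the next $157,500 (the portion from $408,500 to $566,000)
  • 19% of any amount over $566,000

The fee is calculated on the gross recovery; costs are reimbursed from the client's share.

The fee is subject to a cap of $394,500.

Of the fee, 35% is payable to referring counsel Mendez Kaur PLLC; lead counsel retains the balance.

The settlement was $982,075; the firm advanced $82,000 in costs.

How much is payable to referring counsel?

$84,474.86

Fee base is the gross recovery, $982,075; costs are reimbursed separately.
First $115,000 at 38.5% = $44,275.00
Next $140,000 at 30.5% = $42,700.00
Next $153,500 at 26.5% = $40,677.50
Next $157,500 at 22% = $34,650.00
Remaining $416,075 at 19% = $79,054.25
Fee: $44,275.00 + $42,700.00 + $40,677.50 + $34,650.00 + $79,054.25 = $241,356.75
$241,356.75 is under the $394,500 cap.
Referral share: 35% of $241,356.75 = $84,474.86; lead counsel retains $241,356.75 − $84,474.86 = $156,881.89.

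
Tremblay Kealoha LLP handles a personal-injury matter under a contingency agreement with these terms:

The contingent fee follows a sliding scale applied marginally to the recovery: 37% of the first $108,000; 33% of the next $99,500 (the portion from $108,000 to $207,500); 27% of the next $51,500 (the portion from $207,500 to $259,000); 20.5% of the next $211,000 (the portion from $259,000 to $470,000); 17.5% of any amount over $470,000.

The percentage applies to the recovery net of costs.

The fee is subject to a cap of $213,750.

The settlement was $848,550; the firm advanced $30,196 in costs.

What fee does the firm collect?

$190,916.95

Fee base (net of costs): $848,550 − $30,196 = $818,354
First $108,000 at 37% = $39,960.00
Next $99,500 at 33% = $32,835.00
Next $51,500 at 27% = $13,905.00
Next $211,000 at 20.5% = $43,255.00
Remaining $348,354 at 17.5% = $60,961.95
Fee: $39,960.00 + $32,835.00 + $13,905.00 + $43,255.00 + $60,961.95 = $190,916.95
$190,916.95 is under the $213,750 cap.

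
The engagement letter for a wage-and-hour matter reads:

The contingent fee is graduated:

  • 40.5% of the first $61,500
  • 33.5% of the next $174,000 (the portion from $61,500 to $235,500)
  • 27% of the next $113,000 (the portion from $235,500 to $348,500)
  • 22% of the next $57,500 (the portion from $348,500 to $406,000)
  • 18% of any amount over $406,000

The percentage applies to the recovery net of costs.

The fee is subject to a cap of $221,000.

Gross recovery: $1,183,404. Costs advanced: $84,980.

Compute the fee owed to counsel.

$221,000.00

Fee base (net of costs): $1,183,404 − $84,980 = $1,098,424
First $61,500 at 40.5% = $24,907.50
Next $174,000 at 33.5% = $58,290.00
Next $113,000 at 27% = $30,510.00
Next $57,500 at 22% = $12,650.00
Remaining $692,424 at 18% = $124,636.32
Fee: $24,907.50 + $58,290.00 + $30,510.00 + $12,650.00 + $124,636.32 = $250,993.82
$250,993.82 exceeds the $221,000 cap, so the fee is capped at $221,000.00.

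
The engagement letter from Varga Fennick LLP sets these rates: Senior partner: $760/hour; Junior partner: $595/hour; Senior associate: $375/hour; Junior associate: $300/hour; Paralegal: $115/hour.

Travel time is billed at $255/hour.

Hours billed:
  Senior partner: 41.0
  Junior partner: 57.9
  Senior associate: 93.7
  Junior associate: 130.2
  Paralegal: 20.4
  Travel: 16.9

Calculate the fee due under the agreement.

$146,463.50

Senior partner: 41.0 × $760 = $31,160.00
Junior partner: 57.9 × $595 = $34,450.50
Senior associate: 93.7 × $375 = $35,137.50
Junior associate: 130.2 × $300 = $39,060.00
Paralegal: 20.4 × $115 = $2,346.00
Subtotal: $31,160.00 + $34,450.50 + $35,137.50 + $39,060.00 + $2,346.00 = $142,154.00
Travel: 16.9 × $255 = $4,309.50
Total: $142,154.00 + $4,309.50 = $146,463.50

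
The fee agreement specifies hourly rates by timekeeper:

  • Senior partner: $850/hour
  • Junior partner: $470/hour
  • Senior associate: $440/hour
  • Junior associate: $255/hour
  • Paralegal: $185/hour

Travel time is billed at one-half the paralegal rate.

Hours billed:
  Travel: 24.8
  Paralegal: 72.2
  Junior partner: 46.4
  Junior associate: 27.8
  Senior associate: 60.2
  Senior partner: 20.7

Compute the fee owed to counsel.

Senior partner: 20.7 × $850 = $17,595.00
Junior partner: 46.4 × $470 = $21,808.00
Senior associate: 60.2 × $440 = $26,488.00
Junior associate: 27.8 × $255 = $7,089.00
Paralegal: 72.2 × $185 = $13,357.00
Subtotal: $17,595.00 + $21,808.00 + $26,488.00 + $7,089.00 + $13,357.00 = $86,337.00
Travel: 24.8 × ($185 ÷ 2) = 24.8 × $92.50 = $2,294.00
Total: $86,337.00 + $2,294.00 = $88,631.00

$88,631.00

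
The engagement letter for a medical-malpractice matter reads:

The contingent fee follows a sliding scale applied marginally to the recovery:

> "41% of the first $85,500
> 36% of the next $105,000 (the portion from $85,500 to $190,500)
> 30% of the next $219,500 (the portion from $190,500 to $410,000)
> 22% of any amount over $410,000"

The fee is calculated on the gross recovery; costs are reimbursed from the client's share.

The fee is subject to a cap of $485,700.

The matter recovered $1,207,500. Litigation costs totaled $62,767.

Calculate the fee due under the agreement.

Fee base is the gross recovery, $1,207,500; costs are reimbursed separately.
First $85,500 at 41% = $35,055.00
Next $105,000 at 36% = $37,800.00
Next $219,500 at 30% = $65,850.00
Remaining $797,500 at 22% = $175,450.00
Fee: $35,055.00 + $37,800.00 + $65,850.00 + $175,450.00 = $314,155.00
$314,155.00 is under the $485,700 cap.

$314,155.00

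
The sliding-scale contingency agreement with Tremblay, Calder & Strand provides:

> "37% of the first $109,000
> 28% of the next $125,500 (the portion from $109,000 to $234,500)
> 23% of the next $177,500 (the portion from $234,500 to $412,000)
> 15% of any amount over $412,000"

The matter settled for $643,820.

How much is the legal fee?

$151,068.00

First $109,000 at 37% = $40,330.00
Next $125,500 at 28% = $35,140.00
Next $177,500 at 23% = $40,825.00
Remaining $231,820 at 15% = $34,773.00
Fee: $40,330.00 + $35,140.00 + $40,825.00 + $34,773.00 = $151,068.00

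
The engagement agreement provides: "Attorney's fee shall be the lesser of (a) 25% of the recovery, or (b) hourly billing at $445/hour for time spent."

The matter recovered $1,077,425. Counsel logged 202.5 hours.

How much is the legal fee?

$90,112.50

(a) 25% of $1,077,425 = $269,356.25
(b) 202.5 × $445 = $90,112.50
The lesser is (b): $90,112.50.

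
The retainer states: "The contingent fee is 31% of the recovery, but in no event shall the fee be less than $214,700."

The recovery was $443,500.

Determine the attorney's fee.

$214,700.00

31% of $443,500 = $137,485.00
That is below the $214,700 minimum, so the minimum applies.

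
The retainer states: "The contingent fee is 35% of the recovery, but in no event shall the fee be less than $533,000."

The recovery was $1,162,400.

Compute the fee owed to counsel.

$533,000.00

35% of $1,162,400 = $406,840.00
That is below the $533,000 minimum, so the minimum applies.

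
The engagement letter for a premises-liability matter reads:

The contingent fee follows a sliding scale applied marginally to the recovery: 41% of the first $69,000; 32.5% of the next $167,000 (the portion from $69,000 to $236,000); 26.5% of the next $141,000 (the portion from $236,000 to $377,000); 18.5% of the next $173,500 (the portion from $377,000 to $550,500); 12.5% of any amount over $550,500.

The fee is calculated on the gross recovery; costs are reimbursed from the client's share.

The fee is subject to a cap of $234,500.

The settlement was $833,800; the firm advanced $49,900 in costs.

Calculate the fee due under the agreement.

Fee base is the gross recovery, $833,800; costs are reimbursed separately.
First $69,000 at 41% = $28,290.00
Next $167,000 at 32.5% = $54,275.00
Next $141,000 at 26.5% = $37,365.00
Next $173,500 at 18.5% = $32,097.50
Remaining $283,300 at 12.5% = $35,412.50
Fee: $28,290.00 + $54,275.00 + $37,365.00 + $32,097.50 + $35,412.50 = $187,440.00
$187,440.00 is under the $234,500 cap.

$187,440.00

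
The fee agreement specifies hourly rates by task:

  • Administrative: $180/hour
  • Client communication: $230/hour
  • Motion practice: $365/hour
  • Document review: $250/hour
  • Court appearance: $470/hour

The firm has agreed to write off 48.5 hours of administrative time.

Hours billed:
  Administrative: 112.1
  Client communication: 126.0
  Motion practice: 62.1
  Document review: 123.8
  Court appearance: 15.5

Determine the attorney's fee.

$101,329.50

Administrative: 112.1 × $180 = $20,178.00
Client communication: 126.0 × $230 = $28,980.00
Motion practice: 62.1 × $365 = $22,666.50
Document review: 123.8 × $250 = $30,950.00
Court appearance: 15.5 × $470 = $7,285.00
Subtotal: $110,059.50
Write-off: 48.5 × $180 = $8,730.00
Total: $110,059.50 − $8,730.00 = $101,329.50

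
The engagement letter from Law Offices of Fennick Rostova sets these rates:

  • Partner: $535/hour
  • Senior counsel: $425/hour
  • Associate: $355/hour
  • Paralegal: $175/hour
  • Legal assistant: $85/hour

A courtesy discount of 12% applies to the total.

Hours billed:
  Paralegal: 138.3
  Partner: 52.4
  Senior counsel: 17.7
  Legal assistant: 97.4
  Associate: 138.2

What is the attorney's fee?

$103,047.12

Partner: 52.4 × $535 = $28,034.00
Senior counsel: 17.7 × $425 = $7,522.50
Associate: 138.2 × $355 = $49,061.00
Paralegal: 138.3 × $175 = $24,202.50
Legal assistant: 97.4 × $85 = $8,279.00
Subtotal: $117,099.00
Less 12% discount: −$14,051.88
Total: $117,099.00 − $14,051.88 = $103,047.12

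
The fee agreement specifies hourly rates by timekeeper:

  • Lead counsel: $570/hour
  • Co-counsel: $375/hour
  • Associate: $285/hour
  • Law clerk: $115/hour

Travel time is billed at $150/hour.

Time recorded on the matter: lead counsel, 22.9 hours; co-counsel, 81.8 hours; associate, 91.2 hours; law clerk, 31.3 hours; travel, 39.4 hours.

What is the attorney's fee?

Lead counsel: 22.9 × $570 = $13,053.00
Co-counsel: 81.8 × $375 = $30,675.00
Associate: 91.2 × $285 = $25,992.00
Law clerk: 31.3 × $115 = $3,599.50
Subtotal: $13,053.00 + $30,675.00 + $25,992.00 + $3,599.50 = $73,319.50
Travel: 39.4 × $150 = $5,910.00
Total: $73,319.50 + $5,910.00 = $79,229.50

$79,229.50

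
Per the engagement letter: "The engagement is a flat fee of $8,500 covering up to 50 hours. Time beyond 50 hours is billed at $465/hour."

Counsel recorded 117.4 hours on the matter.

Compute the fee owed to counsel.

$39,841.00

Flat fee: $8,500.00
Excess hours: 117.4 − 50 = 67.4
Overrun: 67.4 × $465 = $31,341.00
Total: $8,500.00 + $31,341.00 = $39,841.00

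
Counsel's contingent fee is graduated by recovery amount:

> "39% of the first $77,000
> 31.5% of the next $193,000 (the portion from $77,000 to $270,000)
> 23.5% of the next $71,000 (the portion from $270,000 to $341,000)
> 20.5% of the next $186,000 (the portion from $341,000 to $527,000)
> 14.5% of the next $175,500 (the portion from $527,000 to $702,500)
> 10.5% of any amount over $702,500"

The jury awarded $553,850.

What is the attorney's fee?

$149,533.25

First $77,000 at 39% = $30,030.00
Next $193,000 at 31.5% = $60,795.00
Next $71,000 at 23.5% = $16,685.00
Next $186,000 at 20.5% = $38,130.00
Remaining $26,850 at 14.5% = $3,893.25
Fee: $30,030.00 + $60,795.00 + $16,685.00 + $38,130.00 + $3,893.25 = $149,533.25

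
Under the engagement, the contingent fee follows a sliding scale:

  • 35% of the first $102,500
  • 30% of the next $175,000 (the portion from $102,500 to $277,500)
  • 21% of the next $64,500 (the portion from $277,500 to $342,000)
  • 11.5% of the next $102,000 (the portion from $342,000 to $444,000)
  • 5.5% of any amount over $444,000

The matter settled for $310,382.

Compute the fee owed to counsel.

$95,280.22

First $102,500 at 35% = $35,875.00
Next $175,000 at 30% = $52,500.00
Remaining $32,882 at 21% = $6,905.22
Fee: $35,875.00 + $52,500.00 + $6,905.22 = $95,280.22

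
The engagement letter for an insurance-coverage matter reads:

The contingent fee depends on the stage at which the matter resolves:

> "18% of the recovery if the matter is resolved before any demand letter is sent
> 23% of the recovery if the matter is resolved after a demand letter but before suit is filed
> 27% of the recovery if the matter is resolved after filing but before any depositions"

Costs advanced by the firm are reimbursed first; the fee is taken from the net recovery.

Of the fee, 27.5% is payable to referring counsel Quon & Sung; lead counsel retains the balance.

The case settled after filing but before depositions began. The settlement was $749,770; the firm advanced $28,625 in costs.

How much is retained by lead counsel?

$141,164.13

Fee base (net of costs): $749,770 − $28,625 = $721,145
The matter settled after filing but before depositions began, so the 27% rate applies.
$721,145 × 27% = $194,709.15
Referral share: 27.5% of $194,709.15 = $53,545.02; lead counsel retains $194,709.15 − $53,545.02 = $141,164.13.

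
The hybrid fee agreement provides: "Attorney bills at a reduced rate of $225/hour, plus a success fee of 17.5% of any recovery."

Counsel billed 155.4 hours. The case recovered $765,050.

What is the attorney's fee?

$168,848.75

Hourly: 155.4 × $225 = $34,965.00
Success fee: 17.5% of $765,050 = $133,883.75
Total: $34,965.00 + $133,883.75 = $168,848.75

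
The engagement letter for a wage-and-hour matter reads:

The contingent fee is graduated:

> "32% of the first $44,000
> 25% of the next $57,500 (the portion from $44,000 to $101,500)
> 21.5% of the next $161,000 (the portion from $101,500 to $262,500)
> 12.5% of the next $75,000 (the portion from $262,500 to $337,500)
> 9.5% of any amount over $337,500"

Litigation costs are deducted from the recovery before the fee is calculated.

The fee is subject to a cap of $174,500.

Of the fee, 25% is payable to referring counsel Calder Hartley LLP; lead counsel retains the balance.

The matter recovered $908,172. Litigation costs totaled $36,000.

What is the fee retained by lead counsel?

Fee base (net of costs): $908,172 − $36,000 = $872,172
First $44,000 at 32% = $14,080.00
Next $57,500 at 25% = $14,375.00
Next $161,000 at 21.5% = $34,615.00
Next $75,000 at 12.5% = $9,375.00
Remaining $534,672 at 9.5% = $50,793.84
Fee: $14,080.00 + $14,375.00 + $34,615.00 + $9,375.00 + $50,793.84 = $123,238.84
$123,238.84 is under the $174,500 cap.
Referral share: 25% of $123,238.84 = $30,809.71; lead counsel retains $123,238.84 − $30,809.71 = $92,429.13.

$92,429.13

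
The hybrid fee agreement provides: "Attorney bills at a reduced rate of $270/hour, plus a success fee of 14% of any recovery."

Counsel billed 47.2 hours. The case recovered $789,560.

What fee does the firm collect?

$123,282.40

Hourly: 47.2 × $270 = $12,744.00
Success fee: 14% of $789,560 = $110,538.40
Total: $12,744.00 + $110,538.40 = $123,282.40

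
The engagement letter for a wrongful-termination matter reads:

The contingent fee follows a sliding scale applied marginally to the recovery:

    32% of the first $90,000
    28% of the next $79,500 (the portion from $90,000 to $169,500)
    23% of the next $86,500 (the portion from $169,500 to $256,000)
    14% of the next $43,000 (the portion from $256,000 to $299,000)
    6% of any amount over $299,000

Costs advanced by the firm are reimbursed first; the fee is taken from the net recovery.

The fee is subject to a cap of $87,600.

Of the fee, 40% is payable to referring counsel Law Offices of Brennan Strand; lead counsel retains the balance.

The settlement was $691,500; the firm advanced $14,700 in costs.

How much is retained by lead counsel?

Fee base (net of costs): $691,500 − $14,700 = $676,800
First $90,000 at 32% = $28,800.00
Next $79,500 at 28% = $22,260.00
Next $86,500 at 23% = $19,895.00
Next $43,000 at 14% = $6,020.00
Remaining $377,800 at 6% = $22,668.00
Fee: $28,800.00 + $22,260.00 + $19,895.00 + $6,020.00 + $22,668.00 = $99,643.00
$99,643.00 exceeds the $87,600 cap, so the fee is capped at $87,600.00.
Referral share: 40% of $87,600.00 = $35,040.00; lead counsel retains $87,600.00 − $35,040.00 = $52,560.00.

$52,560.00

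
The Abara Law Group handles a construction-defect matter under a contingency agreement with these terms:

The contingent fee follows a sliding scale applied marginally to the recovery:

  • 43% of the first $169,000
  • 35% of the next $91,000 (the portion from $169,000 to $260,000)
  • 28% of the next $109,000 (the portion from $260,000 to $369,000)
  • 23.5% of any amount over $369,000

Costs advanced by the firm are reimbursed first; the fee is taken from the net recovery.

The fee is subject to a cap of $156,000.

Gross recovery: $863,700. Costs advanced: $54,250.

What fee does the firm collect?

Fee base (net of costs): $863,700 − $54,250 = $809,450
First $169,000 at 43% = $72,670.00
Next $91,000 at 35% = $31,850.00
Next $109,000 at 28% = $30,520.00
Remaining $440,450 at 23.5% = $103,505.75
Fee: $72,670.00 + $31,850.00 + $30,520.00 + $103,505.75 = $238,545.75
$238,545.75 exceeds the $156,000 cap, so the fee is capped at $156,000.00.

$156,000.00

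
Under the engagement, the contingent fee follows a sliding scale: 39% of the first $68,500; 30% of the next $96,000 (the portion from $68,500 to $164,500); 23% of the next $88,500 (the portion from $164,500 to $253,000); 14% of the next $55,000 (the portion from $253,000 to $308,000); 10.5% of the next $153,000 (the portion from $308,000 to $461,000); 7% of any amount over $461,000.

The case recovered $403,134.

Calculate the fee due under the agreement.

$93,559.07

First $68,500 at 39% = $26,715.00
Next $96,000 at 30% = $28,800.00
Next $88,500 at 23% = $20,355.00
Next $55,000 at 14% = $7,700.00
Remaining $95,134 at 10.5% = $9,989.07
Fee: $26,715.00 + $28,800.00 + $20,355.00 + $7,700.00 + $9,989.07 = $93,559.07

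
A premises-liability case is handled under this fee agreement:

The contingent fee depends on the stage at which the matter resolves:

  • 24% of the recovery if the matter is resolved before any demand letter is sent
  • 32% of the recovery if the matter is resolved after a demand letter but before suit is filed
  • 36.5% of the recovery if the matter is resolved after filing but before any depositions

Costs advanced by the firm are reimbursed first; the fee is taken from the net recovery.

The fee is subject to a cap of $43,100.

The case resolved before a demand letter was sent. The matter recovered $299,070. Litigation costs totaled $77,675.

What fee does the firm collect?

Fee base (net of costs): $299,070 − $77,675 = $221,395
The matter resolved before a demand letter was sent, so the 24% rate applies.
$221,395 × 24% = $53,134.80
$53,134.80 exceeds the $43,100 cap, so the fee is capped at $43,100.00.

$43,100.00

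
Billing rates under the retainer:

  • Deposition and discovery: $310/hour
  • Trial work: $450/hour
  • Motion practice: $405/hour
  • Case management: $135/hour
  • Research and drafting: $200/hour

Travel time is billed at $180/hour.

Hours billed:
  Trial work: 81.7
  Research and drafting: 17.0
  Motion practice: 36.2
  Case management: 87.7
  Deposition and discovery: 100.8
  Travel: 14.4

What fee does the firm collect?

$100,505.50

Deposition and discovery: 100.8 × $310 = $31,248.00
Trial work: 81.7 × $450 = $36,765.00
Motion practice: 36.2 × $405 = $14,661.00
Case management: 87.7 × $135 = $11,839.50
Research and drafting: 17.0 × $200 = $3,400.00
Subtotal: $31,248.00 + $36,765.00 + $14,661.00 + $11,839.50 + $3,400.00 = $97,913.50
Travel: 14.4 × $180 = $2,592.00
Total: $97,913.50 + $2,592.00 = $100,505.50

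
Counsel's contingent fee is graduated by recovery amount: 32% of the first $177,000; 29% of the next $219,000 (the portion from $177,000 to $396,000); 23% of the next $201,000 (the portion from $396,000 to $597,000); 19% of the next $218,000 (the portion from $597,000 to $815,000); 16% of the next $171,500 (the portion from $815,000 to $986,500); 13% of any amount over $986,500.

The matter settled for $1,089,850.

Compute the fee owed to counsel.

First $177,000 at 32% = $56,640.00
Next $219,000 at 29% = $63,510.00
Next $201,000 at 23% = $46,230.00
Next $218,000 at 19% = $41,420.00
Next $171,500 at 16% = $27,440.00
Remaining $103,350 at 13% = $13,435.50
Fee: $56,640.00 + $63,510.00 + $46,230.00 + $41,420.00 + $27,440.00 + $13,435.50 = $248,675.50

$248,675.50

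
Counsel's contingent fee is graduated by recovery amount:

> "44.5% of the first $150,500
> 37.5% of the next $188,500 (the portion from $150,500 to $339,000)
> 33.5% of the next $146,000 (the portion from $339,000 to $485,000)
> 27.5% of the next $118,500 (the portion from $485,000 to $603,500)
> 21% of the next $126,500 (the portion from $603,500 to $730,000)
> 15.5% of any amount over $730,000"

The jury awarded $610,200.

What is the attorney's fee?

$220,564.50

First $150,500 at 44.5% = $66,972.50
Next $188,500 at 37.5% = $70,687.50
Next $146,000 at 33.5% = $48,910.00
Next $118,500 at 27.5% = $32,587.50
Remaining $6,700 at 21% = $1,407.00
Fee: $66,972.50 + $70,687.50 + $48,910.00 + $32,587.50 + $1,407.00 = $220,564.50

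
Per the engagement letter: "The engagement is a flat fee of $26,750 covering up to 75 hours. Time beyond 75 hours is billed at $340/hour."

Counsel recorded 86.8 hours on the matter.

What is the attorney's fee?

Flat fee: $26,750.00
Excess hours: 86.8 − 75 = 11.8
Overrun: 11.8 × $340 = $4,012.00
Total: $26,750.00 + $4,012.00 = $30,762.00

$30,762.00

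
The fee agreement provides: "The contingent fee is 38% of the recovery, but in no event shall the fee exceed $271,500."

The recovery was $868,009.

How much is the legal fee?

38% of $868,009 = $329,843.42
That exceeds the $271,500 cap, so the fee is capped at $271,500.

$271,500.00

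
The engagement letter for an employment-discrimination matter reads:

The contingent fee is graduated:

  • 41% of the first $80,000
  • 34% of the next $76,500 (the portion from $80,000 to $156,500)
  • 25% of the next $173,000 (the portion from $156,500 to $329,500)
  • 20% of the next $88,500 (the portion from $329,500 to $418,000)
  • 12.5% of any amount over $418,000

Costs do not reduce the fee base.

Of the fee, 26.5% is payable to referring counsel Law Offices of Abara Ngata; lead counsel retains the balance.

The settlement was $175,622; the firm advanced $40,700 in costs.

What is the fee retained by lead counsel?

Fee base is the gross recovery, $175,622; costs are reimbursed separately.
First $80,000 at 41% = $32,800.00
Next $76,500 at 34% = $26,010.00
Remaining $19,122 at 25% = $4,780.50
Fee: $32,800.00 + $26,010.00 + $4,780.50 = $63,590.50
Referral share: 26.5% of $63,590.50 = $16,851.48; lead counsel retains $63,590.50 − $16,851.48 = $46,739.02.

$46,739.02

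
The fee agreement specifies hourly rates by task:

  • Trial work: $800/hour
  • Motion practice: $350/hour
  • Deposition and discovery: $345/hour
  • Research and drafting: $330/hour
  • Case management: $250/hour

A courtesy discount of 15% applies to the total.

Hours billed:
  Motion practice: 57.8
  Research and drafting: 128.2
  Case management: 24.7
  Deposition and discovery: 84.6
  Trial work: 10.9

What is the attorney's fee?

$90,625.30

Trial work: 10.9 × $800 = $8,720.00
Motion practice: 57.8 × $350 = $20,230.00
Deposition and discovery: 84.6 × $345 = $29,187.00
Research and drafting: 128.2 × $330 = $42,306.00
Case management: 24.7 × $250 = $6,175.00
Subtotal: $106,618.00
Less 15% discount: −$15,992.70
Total: $106,618.00 − $15,992.70 = $90,625.30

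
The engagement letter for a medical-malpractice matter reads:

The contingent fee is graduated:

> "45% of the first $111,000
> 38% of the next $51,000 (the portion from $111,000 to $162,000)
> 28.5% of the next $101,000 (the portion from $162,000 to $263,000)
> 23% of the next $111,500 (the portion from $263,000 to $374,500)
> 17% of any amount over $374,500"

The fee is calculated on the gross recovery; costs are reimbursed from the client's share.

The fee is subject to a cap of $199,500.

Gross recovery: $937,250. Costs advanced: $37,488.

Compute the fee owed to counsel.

Fee base is the gross recovery, $937,250; costs are reimbursed separately.
First $111,000 at 45% = $49,950.00
Next $51,000 at 38% = $19,380.00
Next $101,000 at 28.5% = $28,785.00
Next $111,500 at 23% = $25,645.00
Remaining $562,750 at 17% = $95,667.50
Fee: $49,950.00 + $19,380.00 + $28,785.00 + $25,645.00 + $95,667.50 = $219,427.50
$219,427.50 exceeds the $199,500 cap, so the fee is capped at $199,500.00.

$199,500.00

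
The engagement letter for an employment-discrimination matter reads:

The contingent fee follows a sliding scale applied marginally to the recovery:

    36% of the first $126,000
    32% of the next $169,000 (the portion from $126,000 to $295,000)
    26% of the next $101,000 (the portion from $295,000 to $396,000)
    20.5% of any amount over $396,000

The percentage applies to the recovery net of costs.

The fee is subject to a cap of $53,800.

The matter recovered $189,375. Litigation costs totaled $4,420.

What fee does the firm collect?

$53,800.00

Fee base (net of costs): $189,375 − $4,420 = $184,955
First $126,000 at 36% = $45,360.00
Remaining $58,955 at 32% = $18,865.60
Fee: $45,360.00 + $18,865.60 = $64,225.60
$64,225.60 exceeds the $53,800 cap, so the fee is capped at $53,800.00.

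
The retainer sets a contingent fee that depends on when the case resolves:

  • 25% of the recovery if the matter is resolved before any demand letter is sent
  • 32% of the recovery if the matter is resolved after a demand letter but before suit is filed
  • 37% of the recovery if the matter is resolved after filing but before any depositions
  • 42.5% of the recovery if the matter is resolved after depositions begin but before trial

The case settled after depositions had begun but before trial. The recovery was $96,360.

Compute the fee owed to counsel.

$40,953.00

The matter settled after depositions had begun but before trial, so the 42.5% rate applies.
$96,360 × 42.5% = $40,953.00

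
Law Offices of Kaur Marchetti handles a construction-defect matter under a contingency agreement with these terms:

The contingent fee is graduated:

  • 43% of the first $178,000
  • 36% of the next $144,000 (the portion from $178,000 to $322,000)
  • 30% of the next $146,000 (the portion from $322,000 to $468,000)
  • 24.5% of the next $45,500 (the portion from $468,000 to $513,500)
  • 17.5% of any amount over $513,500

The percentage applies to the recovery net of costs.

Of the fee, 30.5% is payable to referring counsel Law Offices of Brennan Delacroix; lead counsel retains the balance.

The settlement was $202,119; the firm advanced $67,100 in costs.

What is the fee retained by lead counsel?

$40,350.43

Fee base (net of costs): $202,119 − $67,100 = $135,019
First $135,019 at 43% = $58,058.17
Referral share: 30.5% of $58,058.17 = $17,707.74; lead counsel retains $58,058.17 − $17,707.74 = $40,350.43.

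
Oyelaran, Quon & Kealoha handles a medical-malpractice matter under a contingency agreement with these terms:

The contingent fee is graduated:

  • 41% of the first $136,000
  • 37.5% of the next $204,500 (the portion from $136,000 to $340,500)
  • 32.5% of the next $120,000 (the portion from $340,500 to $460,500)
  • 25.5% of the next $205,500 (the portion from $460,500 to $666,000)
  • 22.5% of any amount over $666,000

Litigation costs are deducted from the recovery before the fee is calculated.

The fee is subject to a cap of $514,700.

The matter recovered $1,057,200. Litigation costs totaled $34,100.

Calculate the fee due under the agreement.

$304,197.50

Fee base (net of costs): $1,057,200 − $34,100 = $1,023,100
First $136,000 at 41% = $55,760.00
Next $204,500 at 37.5% = $76,687.50
Next $120,000 at 32.5% = $39,000.00
Next $205,500 at 25.5% = $52,402.50
Remaining $357,100 at 22.5% = $80,347.50
Fee: $55,760.00 + $76,687.50 + $39,000.00 + $52,402.50 + $80,347.50 = $304,197.50
$304,197.50 is under the $514,700 cap.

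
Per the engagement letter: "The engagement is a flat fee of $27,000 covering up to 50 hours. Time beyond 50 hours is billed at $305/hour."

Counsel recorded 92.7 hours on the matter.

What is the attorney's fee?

$40,023.50

Flat fee: $27,000.00
Excess hours: 92.7 − 50 = 42.7
Overrun: 42.7 × $305 = $13,023.50
Total: $27,000.00 + $13,023.50 = $40,023.50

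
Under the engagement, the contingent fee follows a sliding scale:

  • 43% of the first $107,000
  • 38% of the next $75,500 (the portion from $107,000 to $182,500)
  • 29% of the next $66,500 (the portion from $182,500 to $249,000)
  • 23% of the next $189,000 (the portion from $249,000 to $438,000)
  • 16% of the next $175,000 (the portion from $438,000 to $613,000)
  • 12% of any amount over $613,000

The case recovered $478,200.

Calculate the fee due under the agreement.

First $107,000 at 43% = $46,010.00
Next $75,500 at 38% = $28,690.00
Next $66,500 at 29% = $19,285.00
Next $189,000 at 23% = $43,470.00
Remaining $40,200 at 16% = $6,432.00
Fee: $46,010.00 + $28,690.00 + $19,285.00 + $43,470.00 + $6,432.00 = $143,887.00

$143,887.00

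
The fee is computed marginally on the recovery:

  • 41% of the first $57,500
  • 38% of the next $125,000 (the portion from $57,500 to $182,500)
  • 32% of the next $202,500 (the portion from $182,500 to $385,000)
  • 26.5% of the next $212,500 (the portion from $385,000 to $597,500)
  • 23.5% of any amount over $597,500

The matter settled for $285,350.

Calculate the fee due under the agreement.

$103,987.00

First $57,500 at 41% = $23,575.00
Next $125,000 at 38% = $47,500.00
Remaining $102,850 at 32% = $32,912.00
Fee: $23,575.00 + $47,500.00 + $32,912.00 = $103,987.00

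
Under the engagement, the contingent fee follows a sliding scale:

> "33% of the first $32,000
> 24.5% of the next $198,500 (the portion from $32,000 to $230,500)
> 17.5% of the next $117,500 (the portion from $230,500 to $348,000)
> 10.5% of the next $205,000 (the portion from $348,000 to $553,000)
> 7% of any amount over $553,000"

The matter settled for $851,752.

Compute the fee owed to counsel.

First $32,000 at 33% = $10,560.00
Next $198,500 at 24.5% = $48,632.50
Next $117,500 at 17.5% = $20,562.50
Next $205,000 at 10.5% = $21,525.00
Remaining $298,752 at 7% = $20,912.64
Fee: $10,560.00 + $48,632.50 + $20,562.50 + $21,525.00 + $20,912.64 = $122,192.64

$122,192.64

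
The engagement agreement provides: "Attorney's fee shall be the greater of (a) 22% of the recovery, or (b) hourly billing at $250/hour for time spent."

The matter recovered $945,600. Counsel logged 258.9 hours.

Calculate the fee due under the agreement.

$208,032.00

(a) 22% of $945,600 = $208,032.00
(b) 258.9 × $250 = $64,725.00
The greater is (a): $208,032.00.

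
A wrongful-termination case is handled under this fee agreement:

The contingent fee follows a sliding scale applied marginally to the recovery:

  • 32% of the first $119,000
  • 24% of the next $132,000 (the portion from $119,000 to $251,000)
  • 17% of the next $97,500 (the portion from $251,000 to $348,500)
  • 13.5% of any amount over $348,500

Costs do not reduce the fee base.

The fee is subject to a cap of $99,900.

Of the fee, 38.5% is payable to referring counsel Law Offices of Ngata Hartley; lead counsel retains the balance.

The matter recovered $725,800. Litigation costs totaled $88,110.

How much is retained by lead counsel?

$61,438.50

Fee base is the gross recovery, $725,800; costs are reimbursed separately.
First $119,000 at 32% = $38,080.00
Next $132,000 at 24% = $31,680.00
Next $97,500 at 17% = $16,575.00
Remaining $377,300 at 13.5% = $50,935.50
Fee: $38,080.00 + $31,680.00 + $16,575.00 + $50,935.50 = $137,270.50
$137,270.50 exceeds the $99,900 cap, so the fee is capped at $99,900.00.
Referral share: 38.5% of $99,900.00 = $38,461.50; lead counsel retains $99,900.00 − $38,461.50 = $61,438.50.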